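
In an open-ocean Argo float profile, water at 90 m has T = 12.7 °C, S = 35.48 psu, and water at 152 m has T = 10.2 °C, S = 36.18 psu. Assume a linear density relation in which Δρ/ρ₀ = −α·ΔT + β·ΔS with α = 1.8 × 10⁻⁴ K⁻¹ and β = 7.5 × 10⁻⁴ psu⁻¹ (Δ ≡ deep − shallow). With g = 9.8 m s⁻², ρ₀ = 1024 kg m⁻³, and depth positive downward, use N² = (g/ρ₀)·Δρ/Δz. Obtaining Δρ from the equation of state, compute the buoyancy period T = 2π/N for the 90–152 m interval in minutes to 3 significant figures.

8.44 min

ΔT = -2.5 K, ΔS = +0.70 psu (deep − shallow).
Δρ/ρ₀ = −αΔT + βΔS = 4.50 × 10⁻⁴ + 5.25 × 10⁻⁴ = 9.75 × 10⁻⁴, so Δρ ≈ 0.9984 kg m⁻³.
N² = (g/ρ₀)·Δρ/Δz = g·(Δρ/ρ₀)/Δz = 9.8 × 9.75 × 10⁻⁴ / 62 = 1.5411 × 10⁻⁴ s⁻².
N = √(1.5411 × 10⁻⁴) = 0.012414 rad s⁻¹ → T = 2π/N = 506.14 s = 8.4357 min ≈ 8.44 min.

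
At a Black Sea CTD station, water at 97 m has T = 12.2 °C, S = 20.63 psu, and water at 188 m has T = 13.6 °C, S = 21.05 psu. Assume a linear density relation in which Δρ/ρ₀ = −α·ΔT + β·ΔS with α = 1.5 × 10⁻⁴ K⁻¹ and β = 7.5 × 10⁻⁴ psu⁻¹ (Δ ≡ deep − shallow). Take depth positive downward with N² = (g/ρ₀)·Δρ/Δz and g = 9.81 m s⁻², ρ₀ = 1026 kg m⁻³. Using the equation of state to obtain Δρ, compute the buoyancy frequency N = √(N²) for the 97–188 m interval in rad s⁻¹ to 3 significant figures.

ΔT = +1.4 K, ΔS = +0.42 psu (deep − shallow).
Δρ/ρ₀ = −αΔT + βΔS = -2.10 × 10⁻⁴ + 3.15 × 10⁻⁴ = 1.05 × 10⁻⁴, so Δρ ≈ 0.1077 kg m⁻³.
N² = (g/ρ₀)·Δρ/Δz = g·(Δρ/ρ₀)/Δz = 9.81 × 1.05 × 10⁻⁴ / 91 = 1.1319 × 10⁻⁵ s⁻².
N = √(1.1319 × 10⁻⁵) = 3.3644 × 10⁻³ rad s⁻¹ ≈ 3.36 × 10⁻³ rad s⁻¹.

3.36 × 10⁻³ rad s⁻¹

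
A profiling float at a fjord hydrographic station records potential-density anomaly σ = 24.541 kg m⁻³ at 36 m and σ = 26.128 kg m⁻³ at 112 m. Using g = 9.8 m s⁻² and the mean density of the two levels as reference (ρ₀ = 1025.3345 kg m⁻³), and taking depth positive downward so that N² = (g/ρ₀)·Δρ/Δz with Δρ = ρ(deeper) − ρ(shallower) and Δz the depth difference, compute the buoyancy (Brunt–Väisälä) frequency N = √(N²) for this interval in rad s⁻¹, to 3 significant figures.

0.0141 rad s⁻¹

Δρ = 1026.128 − 1024.541 = 1.587 kg m⁻³ over Δz = 112 − 36 = 76 m.
N² = (9.8/1025.3345) × (1.587/76) = 1.9958 × 10⁻⁴ s⁻².
N = √(1.9958 × 10⁻⁴) = 0.014127 rad s⁻¹ ≈ 0.0141 rad s⁻¹.
Since Δρ > 0 the layer is stably stratified.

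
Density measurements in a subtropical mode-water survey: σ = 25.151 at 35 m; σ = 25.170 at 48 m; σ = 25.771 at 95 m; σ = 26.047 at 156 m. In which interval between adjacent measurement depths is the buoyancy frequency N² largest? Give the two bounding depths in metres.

48–95 m

Compute the density gradient over each adjacent pair:
  35–48 m: Δρ/Δz = 0.019/13 = 1.5 × 10⁻³ kg m⁻⁴
  48–95 m: Δρ/Δz = 0.601/47 = 0.013 kg m⁻⁴
  95–156 m: Δρ/Δz = 0.276/61 = 4.5 × 10⁻³ kg m⁻⁴
The largest gradient is in the 48–95 m interval — the pycnocline.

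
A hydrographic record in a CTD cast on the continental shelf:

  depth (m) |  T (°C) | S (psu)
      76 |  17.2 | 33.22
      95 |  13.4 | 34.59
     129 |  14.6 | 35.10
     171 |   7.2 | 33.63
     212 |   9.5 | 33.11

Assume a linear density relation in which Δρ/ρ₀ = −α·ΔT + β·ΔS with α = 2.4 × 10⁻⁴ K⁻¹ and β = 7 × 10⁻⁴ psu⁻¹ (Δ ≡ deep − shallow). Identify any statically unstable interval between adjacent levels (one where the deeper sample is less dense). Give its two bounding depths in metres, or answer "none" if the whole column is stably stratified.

171–212 m

Evaluate Δρ/ρ₀ = −αΔT + βΔS across each adjacent pair:
  76–95 m: −αΔT+βΔS = −(2.4 × 10⁻⁴)(-3.8)+(7 × 10⁻⁴)(+1.37) = 1.9 × 10⁻³ → stable
  95–129 m: −αΔT+βΔS = −(2.4 × 10⁻⁴)(+1.2)+(7 × 10⁻⁴)(+0.51) = 6.9 × 10⁻⁵ → stable
  129–171 m: −αΔT+βΔS = −(2.4 × 10⁻⁴)(-7.4)+(7 × 10⁻⁴)(-1.47) = 7.5 × 10⁻⁴ → stable
  171–212 m: −αΔT+βΔS = −(2.4 × 10⁻⁴)(+2.3)+(7 × 10⁻⁴)(-0.52) = -9.2 × 10⁻⁴ → UNSTABLE
The 171–212 m interval has Δρ < 0: lighter water underlies denser water.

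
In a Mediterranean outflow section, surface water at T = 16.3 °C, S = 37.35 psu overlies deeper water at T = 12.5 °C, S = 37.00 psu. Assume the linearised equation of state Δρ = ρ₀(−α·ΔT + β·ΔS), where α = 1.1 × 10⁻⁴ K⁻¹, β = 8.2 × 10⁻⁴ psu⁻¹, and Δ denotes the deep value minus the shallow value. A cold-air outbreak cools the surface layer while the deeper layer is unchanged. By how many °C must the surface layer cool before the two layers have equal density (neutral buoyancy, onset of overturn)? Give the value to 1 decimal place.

1.2 °C

Neutral buoyancy requires Δρ = 0, i.e. −α(T_deep − T_surf′) + β(S_deep − S_surf) = 0.
T_surf′ = T_deep − (β/α)·ΔS = 12.5 − (8.2 × 10⁻⁴/1.1 × 10⁻⁴)·(-0.35) = 15.109 °C.
Cooling required: 16.3 − (15.109) = 1.191 °C.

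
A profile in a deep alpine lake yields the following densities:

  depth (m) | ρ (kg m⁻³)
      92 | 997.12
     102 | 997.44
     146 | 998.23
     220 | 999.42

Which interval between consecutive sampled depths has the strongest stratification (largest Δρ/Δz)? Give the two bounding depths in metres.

Compute the density gradient over each adjacent pair:
  92–102 m: Δρ/Δz = 0.32/10 = 0.032 kg m⁻⁴
  102–146 m: Δρ/Δz = 0.79/44 = 0.018 kg m⁻⁴
  146–220 m: Δρ/Δz = 1.19/74 = 0.016 kg m⁻⁴
The largest gradient is in the 92–102 m interval — the pycnocline.

92–102 m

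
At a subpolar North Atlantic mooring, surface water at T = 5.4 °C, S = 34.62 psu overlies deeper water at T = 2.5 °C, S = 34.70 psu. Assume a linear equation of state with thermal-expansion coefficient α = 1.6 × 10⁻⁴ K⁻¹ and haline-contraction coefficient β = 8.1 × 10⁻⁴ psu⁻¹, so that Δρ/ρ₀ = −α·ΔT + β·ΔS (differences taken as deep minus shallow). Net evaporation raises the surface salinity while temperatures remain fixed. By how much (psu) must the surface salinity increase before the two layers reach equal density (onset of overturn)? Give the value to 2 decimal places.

Neutral buoyancy requires −α(T_deep − T_surf) + β(S_deep − S_surf′) = 0.
S_surf′ = S_deep − (α/β)·ΔT = 34.70 − (1.6 × 10⁻⁴/8.1 × 10⁻⁴)·(-2.9) = 35.2728 psu.
Increase required: 35.2728 − 34.62 = 0.6528 psu.

0.65 psu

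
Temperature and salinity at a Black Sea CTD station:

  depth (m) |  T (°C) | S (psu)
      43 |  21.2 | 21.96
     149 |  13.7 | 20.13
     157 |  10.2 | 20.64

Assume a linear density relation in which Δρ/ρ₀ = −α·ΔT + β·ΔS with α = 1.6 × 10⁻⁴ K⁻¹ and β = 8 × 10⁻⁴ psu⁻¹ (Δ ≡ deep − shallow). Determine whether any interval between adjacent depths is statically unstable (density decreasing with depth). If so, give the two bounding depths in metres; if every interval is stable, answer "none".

Evaluate Δρ/ρ₀ = −αΔT + βΔS across each adjacent pair:
  43–149 m: −αΔT+βΔS = −(1.6 × 10⁻⁴)(-7.5)+(8 × 10⁻⁴)(-1.83) = -2.6 × 10⁻⁴ → UNSTABLE
  149–157 m: −αΔT+βΔS = −(1.6 × 10⁻⁴)(-3.5)+(8 × 10⁻⁴)(+0.51) = 9.7 × 10⁻⁴ → stable
The 43–149 m interval has Δρ < 0: lighter water underlies denser water.

43–149 m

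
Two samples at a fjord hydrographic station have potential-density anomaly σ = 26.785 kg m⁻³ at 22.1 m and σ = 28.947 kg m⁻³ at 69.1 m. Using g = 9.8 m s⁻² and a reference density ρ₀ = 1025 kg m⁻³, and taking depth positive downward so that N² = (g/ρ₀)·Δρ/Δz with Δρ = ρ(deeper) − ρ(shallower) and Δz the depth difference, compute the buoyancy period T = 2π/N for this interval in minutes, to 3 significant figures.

4.99 min

Δρ = 1028.947 − 1026.785 = 2.162 kg m⁻³ over Δz = 69.1 − 22.1 = 47 m.
N² = (9.8/1025) × (2.162/47) = 4.3980 × 10⁻⁴ s⁻².
N = √(4.3980 × 10⁻⁴) = 0.020971 rad s⁻¹, so T = 2π/N = 299.61 s = 4.9935 min ≈ 4.99 min.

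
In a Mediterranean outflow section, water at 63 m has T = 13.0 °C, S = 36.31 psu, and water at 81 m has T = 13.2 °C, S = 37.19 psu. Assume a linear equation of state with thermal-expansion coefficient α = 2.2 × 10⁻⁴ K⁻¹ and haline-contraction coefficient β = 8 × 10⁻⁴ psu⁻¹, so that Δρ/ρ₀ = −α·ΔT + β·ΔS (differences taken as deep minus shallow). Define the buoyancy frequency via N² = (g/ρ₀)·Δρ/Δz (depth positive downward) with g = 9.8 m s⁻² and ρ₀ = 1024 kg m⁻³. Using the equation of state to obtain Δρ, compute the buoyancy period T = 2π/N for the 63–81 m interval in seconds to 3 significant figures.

331 s

ΔT = +0.2 K, ΔS = +0.88 psu (deep − shallow).
Δρ/ρ₀ = −αΔT + βΔS = -4.40 × 10⁻⁵ + 7.04 × 10⁻⁴ = 6.60 × 10⁻⁴, so Δρ ≈ 0.6758 kg m⁻³.
N² = (g/ρ₀)·Δρ/Δz = g·(Δρ/ρ₀)/Δz = 9.8 × 6.60 × 10⁻⁴ / 18 = 3.5933 × 10⁻⁴ s⁻².
N = √(3.5933 × 10⁻⁴) = 0.018956 rad s⁻¹ → T = 2π/N = 331.46 s ≈ 331 s.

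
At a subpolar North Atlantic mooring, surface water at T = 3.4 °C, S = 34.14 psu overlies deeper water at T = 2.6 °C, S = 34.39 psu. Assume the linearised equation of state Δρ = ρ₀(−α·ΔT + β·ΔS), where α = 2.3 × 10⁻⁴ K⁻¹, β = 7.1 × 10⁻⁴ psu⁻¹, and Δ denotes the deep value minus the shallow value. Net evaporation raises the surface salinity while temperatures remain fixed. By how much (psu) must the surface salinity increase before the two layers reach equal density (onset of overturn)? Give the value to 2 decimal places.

0.51 psu

Neutral buoyancy requires −α(T_deep − T_surf) + β(S_deep − S_surf′) = 0.
S_surf′ = S_deep − (α/β)·ΔT = 34.39 − (2.3 × 10⁻⁴/7.1 × 10⁻⁴)·(-0.8) = 34.6492 psu.
Increase required: 34.6492 − 34.14 = 0.5092 psu.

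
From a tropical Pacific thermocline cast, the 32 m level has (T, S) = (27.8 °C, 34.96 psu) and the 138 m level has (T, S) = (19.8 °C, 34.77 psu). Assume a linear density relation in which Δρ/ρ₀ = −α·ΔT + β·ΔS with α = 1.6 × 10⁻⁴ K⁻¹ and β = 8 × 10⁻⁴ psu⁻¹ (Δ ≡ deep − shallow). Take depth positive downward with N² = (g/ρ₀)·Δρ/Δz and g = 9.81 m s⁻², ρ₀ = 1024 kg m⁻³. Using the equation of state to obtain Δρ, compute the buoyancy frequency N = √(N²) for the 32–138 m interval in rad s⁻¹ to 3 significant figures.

ΔT = -8.0 K, ΔS = -0.19 psu (deep − shallow).
Δρ/ρ₀ = −αΔT + βΔS = 1.28 × 10⁻³ − 1.52 × 10⁻⁴ = 1.128 × 10⁻³, so Δρ ≈ 1.155 kg m⁻³.
N² = (g/ρ₀)·Δρ/Δz = g·(Δρ/ρ₀)/Δz = 9.81 × 1.128 × 10⁻³ / 106 = 1.0439 × 10⁻⁴ s⁻².
N = √(1.0439 × 10⁻⁴) = 0.010217 rad s⁻¹ ≈ 0.0102 rad s⁻¹.

0.0102 rad s⁻¹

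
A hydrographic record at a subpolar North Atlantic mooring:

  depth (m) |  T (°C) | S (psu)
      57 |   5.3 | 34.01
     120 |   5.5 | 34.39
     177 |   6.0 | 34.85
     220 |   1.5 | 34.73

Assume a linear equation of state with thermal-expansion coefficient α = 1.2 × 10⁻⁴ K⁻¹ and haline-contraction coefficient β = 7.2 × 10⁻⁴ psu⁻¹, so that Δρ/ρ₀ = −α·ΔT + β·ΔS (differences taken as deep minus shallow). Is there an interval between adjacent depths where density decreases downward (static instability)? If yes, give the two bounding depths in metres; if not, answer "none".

none

Evaluate Δρ/ρ₀ = −αΔT + βΔS across each adjacent pair:
  57–120 m: −αΔT+βΔS = −(1.2 × 10⁻⁴)(+0.2)+(7.2 × 10⁻⁴)(+0.38) = 2.5 × 10⁻⁴ → stable
  120–177 m: −αΔT+βΔS = −(1.2 × 10⁻⁴)(+0.5)+(7.2 × 10⁻⁴)(+0.46) = 2.7 × 10⁻⁴ → stable
  177–220 m: −αΔT+βΔS = −(1.2 × 10⁻⁴)(-4.5)+(7.2 × 10⁻⁴)(-0.12) = 4.5 × 10⁻⁴ → stable
Every interval has Δρ > 0: the column is stably stratified throughout.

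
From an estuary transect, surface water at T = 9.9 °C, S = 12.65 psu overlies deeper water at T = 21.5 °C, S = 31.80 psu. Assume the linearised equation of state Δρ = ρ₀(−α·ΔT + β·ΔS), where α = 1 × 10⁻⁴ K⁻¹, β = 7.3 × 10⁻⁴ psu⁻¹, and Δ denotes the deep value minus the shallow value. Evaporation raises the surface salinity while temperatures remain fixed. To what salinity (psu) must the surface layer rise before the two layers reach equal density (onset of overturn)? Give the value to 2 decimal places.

Neutral buoyancy requires −α(T_deep − T_surf) + β(S_deep − S_surf′) = 0.
S_surf′ = S_deep − (α/β)·ΔT = 31.80 − (1 × 10⁻⁴/7.3 × 10⁻⁴)·(+11.6) = 30.2110 psu.
Increase required: 30.2110 − 12.65 = 17.5610 psu.

30.21 psu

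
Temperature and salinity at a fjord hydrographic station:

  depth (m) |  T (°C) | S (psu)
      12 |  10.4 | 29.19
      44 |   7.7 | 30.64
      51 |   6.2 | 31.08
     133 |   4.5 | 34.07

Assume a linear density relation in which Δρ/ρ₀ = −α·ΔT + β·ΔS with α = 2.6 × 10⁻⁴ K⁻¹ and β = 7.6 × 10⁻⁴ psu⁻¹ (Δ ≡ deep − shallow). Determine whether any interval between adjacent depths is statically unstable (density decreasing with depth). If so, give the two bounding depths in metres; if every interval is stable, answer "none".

none

Evaluate Δρ/ρ₀ = −αΔT + βΔS across each adjacent pair:
  12–44 m: −αΔT+βΔS = −(2.6 × 10⁻⁴)(-2.7)+(7.6 × 10⁻⁴)(+1.45) = 1.8 × 10⁻³ → stable
  44–51 m: −αΔT+βΔS = −(2.6 × 10⁻⁴)(-1.5)+(7.6 × 10⁻⁴)(+0.44) = 7.2 × 10⁻⁴ → stable
  51–133 m: −αΔT+βΔS = −(2.6 × 10⁻⁴)(-1.7)+(7.6 × 10⁻⁴)(+2.99) = 2.7 × 10⁻³ → stable
Every interval has Δρ > 0: the column is stably stratified throughout.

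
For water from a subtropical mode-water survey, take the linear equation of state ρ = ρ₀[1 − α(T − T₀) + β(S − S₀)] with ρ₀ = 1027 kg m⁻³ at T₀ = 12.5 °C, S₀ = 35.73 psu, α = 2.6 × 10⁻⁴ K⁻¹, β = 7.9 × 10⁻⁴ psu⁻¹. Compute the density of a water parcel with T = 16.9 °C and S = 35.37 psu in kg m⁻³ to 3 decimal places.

T − T₀ = +4.4 K, S − S₀ = -0.36 psu.
Bracket = 1 − α·(+4.4) + β·(-0.36) = 1 + (-1.4284 × 10⁻³) = 0.9985716.
ρ = 1027 × 0.9985716 = 1025.533 kg m⁻³.

1025.533 kg m⁻³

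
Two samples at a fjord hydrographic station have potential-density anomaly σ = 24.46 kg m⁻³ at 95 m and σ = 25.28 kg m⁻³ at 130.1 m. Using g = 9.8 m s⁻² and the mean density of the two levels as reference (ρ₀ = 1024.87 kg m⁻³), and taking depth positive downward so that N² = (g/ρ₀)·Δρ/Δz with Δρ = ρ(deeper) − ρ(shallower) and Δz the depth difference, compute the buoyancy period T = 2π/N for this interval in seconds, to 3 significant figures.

420 s

Δρ = 1025.28 − 1024.46 = 0.82 kg m⁻³ over Δz = 130.1 − 95 = 35.1 m.
N² = (9.8/1024.87) × (0.82/35.1) = 2.2339 × 10⁻⁴ s⁻².
N = √(2.2339 × 10⁻⁴) = 0.014946 rad s⁻¹, so T = 2π/N = 420.39 s ≈ 420 s.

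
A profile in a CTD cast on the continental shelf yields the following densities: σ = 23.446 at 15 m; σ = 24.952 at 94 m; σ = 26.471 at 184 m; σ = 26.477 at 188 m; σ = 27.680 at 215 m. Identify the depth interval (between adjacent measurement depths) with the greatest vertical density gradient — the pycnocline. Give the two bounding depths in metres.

Compute the density gradient over each adjacent pair:
  15–94 m: Δρ/Δz = 1.506/79 = 0.019 kg m⁻⁴
  94–184 m: Δρ/Δz = 1.519/90 = 0.017 kg m⁻⁴
  184–188 m: Δρ/Δz = 0.006/4 = 1.5 × 10⁻³ kg m⁻⁴
  188–215 m: Δρ/Δz = 1.203/27 = 0.045 kg m⁻⁴
The largest gradient is in the 188–215 m interval — the pycnocline.

188–215 m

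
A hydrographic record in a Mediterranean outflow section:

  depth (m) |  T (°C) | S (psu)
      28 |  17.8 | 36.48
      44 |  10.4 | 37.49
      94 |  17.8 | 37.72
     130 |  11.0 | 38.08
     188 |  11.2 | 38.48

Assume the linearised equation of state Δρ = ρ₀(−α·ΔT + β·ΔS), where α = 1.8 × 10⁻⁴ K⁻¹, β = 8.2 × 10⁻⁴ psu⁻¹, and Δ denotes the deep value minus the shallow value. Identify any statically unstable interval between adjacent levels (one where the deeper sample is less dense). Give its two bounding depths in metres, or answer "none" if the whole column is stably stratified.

Evaluate Δρ/ρ₀ = −αΔT + βΔS across each adjacent pair:
  28–44 m: −αΔT+βΔS = −(1.8 × 10⁻⁴)(-7.4)+(8.2 × 10⁻⁴)(+1.01) = 2.2 × 10⁻³ → stable
  44–94 m: −αΔT+βΔS = −(1.8 × 10⁻⁴)(+7.4)+(8.2 × 10⁻⁴)(+0.23) = -1.1 × 10⁻³ → UNSTABLE
  94–130 m: −αΔT+βΔS = −(1.8 × 10⁻⁴)(-6.8)+(8.2 × 10⁻⁴)(+0.36) = 1.5 × 10⁻³ → stable
  130–188 m: −αΔT+βΔS = −(1.8 × 10⁻⁴)(+0.2)+(8.2 × 10⁻⁴)(+0.40) = 2.9 × 10⁻⁴ → stable
The 44–94 m interval has Δρ < 0: lighter water underlies denser water.

44–94 m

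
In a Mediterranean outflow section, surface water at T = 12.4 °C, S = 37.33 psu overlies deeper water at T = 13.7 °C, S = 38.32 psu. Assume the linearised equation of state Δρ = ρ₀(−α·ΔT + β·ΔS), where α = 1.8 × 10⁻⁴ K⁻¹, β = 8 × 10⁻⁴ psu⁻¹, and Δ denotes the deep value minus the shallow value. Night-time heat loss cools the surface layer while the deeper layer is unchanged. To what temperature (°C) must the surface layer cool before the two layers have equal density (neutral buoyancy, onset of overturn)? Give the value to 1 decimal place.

9.3 °C

Neutral buoyancy requires Δρ = 0, i.e. −α(T_deep − T_surf′) + β(S_deep − S_surf) = 0.
T_surf′ = T_deep − (β/α)·ΔS = 13.7 − (8 × 10⁻⁴/1.8 × 10⁻⁴)·(+0.99) = 9.300 °C.
Cooling required: 12.4 − (9.300) = 3.100 °C.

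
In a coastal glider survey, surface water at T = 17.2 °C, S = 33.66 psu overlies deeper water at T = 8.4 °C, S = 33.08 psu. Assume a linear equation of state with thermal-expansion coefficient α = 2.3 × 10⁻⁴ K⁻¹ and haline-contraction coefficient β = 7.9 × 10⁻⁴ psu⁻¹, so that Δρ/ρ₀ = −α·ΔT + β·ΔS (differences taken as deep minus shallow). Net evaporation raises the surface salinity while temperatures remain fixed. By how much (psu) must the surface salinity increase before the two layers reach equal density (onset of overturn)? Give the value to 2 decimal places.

Neutral buoyancy requires −α(T_deep − T_surf) + β(S_deep − S_surf′) = 0.
S_surf′ = S_deep − (α/β)·ΔT = 33.08 − (2.3 × 10⁻⁴/7.9 × 10⁻⁴)·(-8.8) = 35.6420 psu.
Increase required: 35.6420 − 33.66 = 1.9820 psu.

1.98 psu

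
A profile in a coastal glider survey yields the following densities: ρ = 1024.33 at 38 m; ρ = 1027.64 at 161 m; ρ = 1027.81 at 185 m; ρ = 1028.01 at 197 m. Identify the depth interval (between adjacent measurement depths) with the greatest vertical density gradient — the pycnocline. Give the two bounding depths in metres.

Compute the density gradient over each adjacent pair:
  38–161 m: Δρ/Δz = 3.31/123 = 0.027 kg m⁻⁴
  161–185 m: Δρ/Δz = 0.17/24 = 7.1 × 10⁻³ kg m⁻⁴
  185–197 m: Δρ/Δz = 0.20/12 = 0.017 kg m⁻⁴
The largest gradient is in the 38–161 m interval — the pycnocline.

38–161 m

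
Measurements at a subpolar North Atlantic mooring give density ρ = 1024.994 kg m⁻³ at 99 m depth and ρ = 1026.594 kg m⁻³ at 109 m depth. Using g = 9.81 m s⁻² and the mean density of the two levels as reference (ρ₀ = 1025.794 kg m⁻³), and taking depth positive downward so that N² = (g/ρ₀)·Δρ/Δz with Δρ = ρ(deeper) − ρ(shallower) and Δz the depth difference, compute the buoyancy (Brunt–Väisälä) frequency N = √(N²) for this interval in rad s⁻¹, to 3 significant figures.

0.0391 rad s⁻¹

Δρ = 1026.594 − 1024.994 = 1.600 kg m⁻³ over Δz = 109 − 99 = 10 m.
N² = (9.81/1025.794) × (1.600/10) = 1.5301 × 10⁻³ s⁻².
N = √(1.5301 × 10⁻³) = 0.039116 rad s⁻¹ ≈ 0.0391 rad s⁻¹.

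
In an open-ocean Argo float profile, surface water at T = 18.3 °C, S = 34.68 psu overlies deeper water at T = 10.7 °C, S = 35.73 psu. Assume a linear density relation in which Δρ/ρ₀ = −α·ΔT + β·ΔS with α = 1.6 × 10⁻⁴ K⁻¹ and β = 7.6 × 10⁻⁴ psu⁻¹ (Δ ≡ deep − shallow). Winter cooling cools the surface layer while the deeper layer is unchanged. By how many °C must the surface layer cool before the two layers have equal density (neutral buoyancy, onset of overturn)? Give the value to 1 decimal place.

Neutral buoyancy requires Δρ = 0, i.e. −α(T_deep − T_surf′) + β(S_deep − S_surf) = 0.
T_surf′ = T_deep − (β/α)·ΔS = 10.7 − (7.6 × 10⁻⁴/1.6 × 10⁻⁴)·(+1.05) = 5.712 °C.
Cooling required: 18.3 − (5.712) = 12.588 °C.

12.6 °C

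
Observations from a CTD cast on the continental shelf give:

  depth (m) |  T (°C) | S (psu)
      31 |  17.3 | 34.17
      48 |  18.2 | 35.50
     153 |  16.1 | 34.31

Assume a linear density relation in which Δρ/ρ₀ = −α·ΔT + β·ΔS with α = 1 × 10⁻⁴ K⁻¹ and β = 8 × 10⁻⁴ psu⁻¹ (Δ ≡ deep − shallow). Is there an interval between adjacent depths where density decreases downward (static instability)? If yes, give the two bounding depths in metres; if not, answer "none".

Evaluate Δρ/ρ₀ = −αΔT + βΔS across each adjacent pair:
  31–48 m: −αΔT+βΔS = −(1 × 10⁻⁴)(+0.9)+(8 × 10⁻⁴)(+1.33) = 9.7 × 10⁻⁴ → stable
  48–153 m: −αΔT+βΔS = −(1 × 10⁻⁴)(-2.1)+(8 × 10⁻⁴)(-1.19) = -7.4 × 10⁻⁴ → UNSTABLE
The 48–153 m interval has Δρ < 0: lighter water underlies denser water.

48–153 m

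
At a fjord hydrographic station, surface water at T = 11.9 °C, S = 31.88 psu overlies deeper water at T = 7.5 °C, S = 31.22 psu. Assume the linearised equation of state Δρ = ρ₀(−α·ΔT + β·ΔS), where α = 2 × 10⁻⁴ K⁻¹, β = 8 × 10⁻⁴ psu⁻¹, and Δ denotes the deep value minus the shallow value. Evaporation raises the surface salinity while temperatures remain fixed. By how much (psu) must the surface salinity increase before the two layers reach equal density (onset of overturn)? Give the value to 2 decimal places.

Neutral buoyancy requires −α(T_deep − T_surf) + β(S_deep − S_surf′) = 0.
S_surf′ = S_deep − (α/β)·ΔT = 31.22 − (2 × 10⁻⁴/8 × 10⁻⁴)·(-4.4) = 32.3200 psu.
Increase required: 32.3200 − 31.88 = 0.4400 psu.

0.44 psu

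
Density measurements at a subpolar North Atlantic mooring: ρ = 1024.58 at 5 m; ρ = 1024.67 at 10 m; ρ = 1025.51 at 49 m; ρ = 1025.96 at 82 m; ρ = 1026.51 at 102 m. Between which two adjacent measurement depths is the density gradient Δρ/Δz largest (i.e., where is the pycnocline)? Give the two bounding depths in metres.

Compute the density gradient over each adjacent pair:
  5–10 m: Δρ/Δz = 0.09/5 = 0.018 kg m⁻⁴
  10–49 m: Δρ/Δz = 0.84/39 = 0.022 kg m⁻⁴
  49–82 m: Δρ/Δz = 0.45/33 = 0.014 kg m⁻⁴
  82–102 m: Δρ/Δz = 0.55/20 = 0.028 kg m⁻⁴
The largest gradient is in the 82–102 m interval — the pycnocline.

82–102 m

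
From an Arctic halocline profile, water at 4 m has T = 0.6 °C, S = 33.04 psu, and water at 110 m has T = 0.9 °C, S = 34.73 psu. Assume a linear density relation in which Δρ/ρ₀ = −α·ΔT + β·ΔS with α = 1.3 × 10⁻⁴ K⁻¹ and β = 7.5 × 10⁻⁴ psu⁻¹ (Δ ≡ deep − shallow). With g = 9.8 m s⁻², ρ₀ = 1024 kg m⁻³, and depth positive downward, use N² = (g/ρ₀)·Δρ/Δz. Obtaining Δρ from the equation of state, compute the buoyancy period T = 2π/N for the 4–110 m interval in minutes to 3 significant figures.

ΔT = +0.3 K, ΔS = +1.69 psu (deep − shallow).
Δρ/ρ₀ = −αΔT + βΔS = -3.90 × 10⁻⁵ + 1.2675 × 10⁻³ = 1.2285 × 10⁻³, so Δρ ≈ 1.258 kg m⁻³.
N² = (g/ρ₀)·Δρ/Δz = g·(Δρ/ρ₀)/Δz = 9.8 × 1.2285 × 10⁻³ / 106 = 1.1358 × 10⁻⁴ s⁻².
N = √(1.1358 × 10⁻⁴) = 0.010657 rad s⁻¹ → T = 2π/N = 589.58 s = 9.8263 min ≈ 9.83 min.

9.83 min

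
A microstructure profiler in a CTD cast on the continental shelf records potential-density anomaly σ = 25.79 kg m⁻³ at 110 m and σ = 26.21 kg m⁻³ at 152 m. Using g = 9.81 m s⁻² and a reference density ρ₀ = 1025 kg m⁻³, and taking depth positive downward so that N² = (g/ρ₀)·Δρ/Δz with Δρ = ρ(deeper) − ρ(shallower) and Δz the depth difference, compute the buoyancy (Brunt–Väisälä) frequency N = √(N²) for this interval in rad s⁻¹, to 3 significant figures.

Δρ = 1026.21 − 1025.79 = 0.42 kg m⁻³ over Δz = 152 − 110 = 42 m.
N² = (9.81/1025) × (0.42/42) = 9.5707 × 10⁻⁵ s⁻².
N = √(9.5707 × 10⁻⁵) = 9.7830 × 10⁻³ rad s⁻¹ ≈ 9.78 × 10⁻³ rad s⁻¹.

9.78 × 10⁻³ rad s⁻¹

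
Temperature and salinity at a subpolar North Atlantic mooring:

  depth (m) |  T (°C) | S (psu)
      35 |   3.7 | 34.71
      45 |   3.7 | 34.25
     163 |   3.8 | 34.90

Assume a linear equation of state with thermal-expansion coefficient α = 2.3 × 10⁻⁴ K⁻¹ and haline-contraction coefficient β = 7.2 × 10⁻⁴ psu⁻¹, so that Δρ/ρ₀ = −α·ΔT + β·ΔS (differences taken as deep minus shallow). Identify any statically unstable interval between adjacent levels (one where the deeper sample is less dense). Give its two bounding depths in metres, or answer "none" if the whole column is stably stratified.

35–45 m

Evaluate Δρ/ρ₀ = −αΔT + βΔS across each adjacent pair:
  35–45 m: −αΔT+βΔS = −(2.3 × 10⁻⁴)(+0.0)+(7.2 × 10⁻⁴)(-0.46) = -3.3 × 10⁻⁴ → UNSTABLE
  45–163 m: −αΔT+βΔS = −(2.3 × 10⁻⁴)(+0.1)+(7.2 × 10⁻⁴)(+0.65) = 4.5 × 10⁻⁴ → stable
The 35–45 m interval has Δρ < 0: lighter water underlies denser water.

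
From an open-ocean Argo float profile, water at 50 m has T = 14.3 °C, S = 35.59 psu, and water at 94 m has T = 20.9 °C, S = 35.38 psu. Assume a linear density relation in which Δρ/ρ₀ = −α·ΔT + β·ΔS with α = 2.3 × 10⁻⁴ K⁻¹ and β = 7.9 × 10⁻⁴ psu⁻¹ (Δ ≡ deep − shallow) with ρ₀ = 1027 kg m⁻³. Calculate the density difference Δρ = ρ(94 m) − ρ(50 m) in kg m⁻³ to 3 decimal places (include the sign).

ΔT = +6.6 K, ΔS = -0.21 psu (deep − shallow).
Δρ/ρ₀ = −(2.3 × 10⁻⁴)(+6.6) + (7.9 × 10⁻⁴)(-0.21) = -1.6839 × 10⁻³.
Δρ = 1027 × (-1.6839 × 10⁻³) = -1.729 kg m⁻³.
Negative Δρ: lighter below, statically unstable.

-1.729 kg m⁻³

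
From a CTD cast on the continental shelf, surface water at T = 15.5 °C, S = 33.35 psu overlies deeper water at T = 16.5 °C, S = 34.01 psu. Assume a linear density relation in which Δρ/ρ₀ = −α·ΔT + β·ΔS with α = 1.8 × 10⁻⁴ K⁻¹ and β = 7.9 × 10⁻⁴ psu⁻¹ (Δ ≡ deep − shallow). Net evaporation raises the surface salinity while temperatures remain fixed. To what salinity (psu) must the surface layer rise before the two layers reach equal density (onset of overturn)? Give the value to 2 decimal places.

Neutral buoyancy requires −α(T_deep − T_surf) + β(S_deep − S_surf′) = 0.
S_surf′ = S_deep − (α/β)·ΔT = 34.01 − (1.8 × 10⁻⁴/7.9 × 10⁻⁴)·(+1.0) = 33.7822 psu.
Increase required: 33.7822 − 33.35 = 0.4322 psu.

33.78 psu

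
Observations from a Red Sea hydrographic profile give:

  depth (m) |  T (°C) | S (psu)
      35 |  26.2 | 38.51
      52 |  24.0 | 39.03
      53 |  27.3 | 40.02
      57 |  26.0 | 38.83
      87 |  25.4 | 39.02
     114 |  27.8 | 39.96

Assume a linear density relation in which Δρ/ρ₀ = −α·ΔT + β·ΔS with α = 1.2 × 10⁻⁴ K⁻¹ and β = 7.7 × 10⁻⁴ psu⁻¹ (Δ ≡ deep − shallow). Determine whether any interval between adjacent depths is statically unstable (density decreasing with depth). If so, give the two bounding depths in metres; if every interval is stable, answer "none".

53–57 m

Evaluate Δρ/ρ₀ = −αΔT + βΔS across each adjacent pair:
  35–52 m: −αΔT+βΔS = −(1.2 × 10⁻⁴)(-2.2)+(7.7 × 10⁻⁴)(+0.52) = 6.6 × 10⁻⁴ → stable
  52–53 m: −αΔT+βΔS = −(1.2 × 10⁻⁴)(+3.3)+(7.7 × 10⁻⁴)(+0.99) = 3.7 × 10⁻⁴ → stable
  53–57 m: −αΔT+βΔS = −(1.2 × 10⁻⁴)(-1.3)+(7.7 × 10⁻⁴)(-1.19) = -7.6 × 10⁻⁴ → UNSTABLE
  57–87 m: −αΔT+βΔS = −(1.2 × 10⁻⁴)(-0.6)+(7.7 × 10⁻⁴)(+0.19) = 2.2 × 10⁻⁴ → stable
  87–114 m: −αΔT+βΔS = −(1.2 × 10⁻⁴)(+2.4)+(7.7 × 10⁻⁴)(+0.94) = 4.4 × 10⁻⁴ → stable
The 53–57 m interval has Δρ < 0: lighter water underlies denser water.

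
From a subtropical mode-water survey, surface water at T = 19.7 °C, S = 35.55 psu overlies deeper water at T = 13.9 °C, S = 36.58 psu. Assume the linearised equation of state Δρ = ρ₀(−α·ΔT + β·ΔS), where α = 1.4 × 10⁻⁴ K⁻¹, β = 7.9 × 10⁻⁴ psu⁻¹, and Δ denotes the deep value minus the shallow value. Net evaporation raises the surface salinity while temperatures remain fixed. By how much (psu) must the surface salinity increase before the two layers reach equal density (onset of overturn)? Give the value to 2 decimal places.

2.06 psu

Neutral buoyancy requires −α(T_deep − T_surf) + β(S_deep − S_surf′) = 0.
S_surf′ = S_deep − (α/β)·ΔT = 36.58 − (1.4 × 10⁻⁴/7.9 × 10⁻⁴)·(-5.8) = 37.6078 psu.
Increase required: 37.6078 − 35.55 = 2.0578 psu.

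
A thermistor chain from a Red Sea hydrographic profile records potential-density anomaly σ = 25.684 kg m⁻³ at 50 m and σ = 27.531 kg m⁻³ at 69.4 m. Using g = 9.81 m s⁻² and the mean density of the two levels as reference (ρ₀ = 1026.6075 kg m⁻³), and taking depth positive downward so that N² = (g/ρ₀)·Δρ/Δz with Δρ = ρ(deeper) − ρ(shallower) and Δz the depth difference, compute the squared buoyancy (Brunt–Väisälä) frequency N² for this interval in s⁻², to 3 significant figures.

9.10 × 10⁻⁴ s⁻²

Δρ = 1027.531 − 1025.684 = 1.847 kg m⁻³ over Δz = 69.4 − 50 = 19.4 m.
N² = (9.81/1026.6075) × (1.847/19.4) = 9.0977 × 10⁻⁴ s⁻² ≈ 9.10 × 10⁻⁴ s⁻².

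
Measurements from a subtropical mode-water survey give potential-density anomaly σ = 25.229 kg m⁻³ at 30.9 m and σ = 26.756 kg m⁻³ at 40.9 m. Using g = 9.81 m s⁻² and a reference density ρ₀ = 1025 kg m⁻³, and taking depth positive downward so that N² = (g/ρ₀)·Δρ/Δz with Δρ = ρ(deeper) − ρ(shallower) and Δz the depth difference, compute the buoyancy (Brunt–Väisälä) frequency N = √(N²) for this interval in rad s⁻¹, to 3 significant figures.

0.0382 rad s⁻¹

Δρ = 1026.756 − 1025.229 = 1.527 kg m⁻³ over Δz = 40.9 − 30.9 = 10 m.
N² = (9.81/1025) × (1.527/10) = 1.4615 × 10⁻³ s⁻².
N = √(1.4615 × 10⁻³) = 0.038230 rad s⁻¹ ≈ 0.0382 rad s⁻¹.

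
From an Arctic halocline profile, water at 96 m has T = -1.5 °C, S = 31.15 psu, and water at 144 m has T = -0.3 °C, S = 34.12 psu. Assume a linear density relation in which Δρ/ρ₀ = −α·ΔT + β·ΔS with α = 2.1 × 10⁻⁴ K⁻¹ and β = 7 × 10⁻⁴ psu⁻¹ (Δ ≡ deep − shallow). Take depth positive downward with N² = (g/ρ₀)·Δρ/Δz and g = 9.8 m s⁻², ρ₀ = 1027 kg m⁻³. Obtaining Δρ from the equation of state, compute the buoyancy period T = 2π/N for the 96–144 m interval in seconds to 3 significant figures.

325 s

ΔT = +1.2 K, ΔS = +2.97 psu (deep − shallow).
Δρ/ρ₀ = −αΔT + βΔS = -2.52 × 10⁻⁴ + 2.079 × 10⁻³ = 1.827 × 10⁻³, so Δρ ≈ 1.876 kg m⁻³.
N² = (g/ρ₀)·Δρ/Δz = g·(Δρ/ρ₀)/Δz = 9.8 × 1.827 × 10⁻³ / 48 = 3.7301 × 10⁻⁴ s⁻².
N = √(3.7301 × 10⁻⁴) = 0.019313 rad s⁻¹ → T = 2π/N = 325.33 s ≈ 325 s.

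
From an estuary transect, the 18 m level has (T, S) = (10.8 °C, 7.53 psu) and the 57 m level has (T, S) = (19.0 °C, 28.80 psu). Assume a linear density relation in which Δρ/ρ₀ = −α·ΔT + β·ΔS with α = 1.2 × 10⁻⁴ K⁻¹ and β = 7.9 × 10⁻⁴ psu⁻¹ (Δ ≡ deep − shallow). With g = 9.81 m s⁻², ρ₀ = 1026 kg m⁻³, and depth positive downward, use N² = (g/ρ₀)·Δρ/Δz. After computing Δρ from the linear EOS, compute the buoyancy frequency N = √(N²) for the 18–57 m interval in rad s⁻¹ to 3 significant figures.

ΔT = +8.2 K, ΔS = +21.27 psu (deep − shallow).
Δρ/ρ₀ = −αΔT + βΔS = -9.84 × 10⁻⁴ + 0.0168033 = 0.0158193, so Δρ ≈ 16.23 kg m⁻³.
N² = (g/ρ₀)·Δρ/Δz = g·(Δρ/ρ₀)/Δz = 9.81 × 0.0158193 / 39 = 3.9792 × 10⁻³ s⁻².
N = √(3.9792 × 10⁻³) = 0.063081 rad s⁻¹ ≈ 0.0631 rad s⁻¹.

0.0631 rad s⁻¹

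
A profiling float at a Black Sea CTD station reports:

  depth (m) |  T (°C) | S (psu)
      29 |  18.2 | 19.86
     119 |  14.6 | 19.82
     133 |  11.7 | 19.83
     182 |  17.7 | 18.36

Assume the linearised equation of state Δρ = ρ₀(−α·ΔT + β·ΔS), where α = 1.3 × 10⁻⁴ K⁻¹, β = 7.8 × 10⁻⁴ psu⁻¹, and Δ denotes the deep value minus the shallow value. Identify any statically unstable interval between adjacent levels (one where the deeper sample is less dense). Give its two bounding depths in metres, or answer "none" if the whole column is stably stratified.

Evaluate Δρ/ρ₀ = −αΔT + βΔS across each adjacent pair:
  29–119 m: −αΔT+βΔS = −(1.3 × 10⁻⁴)(-3.6)+(7.8 × 10⁻⁴)(-0.04) = 4.4 × 10⁻⁴ → stable
  119–133 m: −αΔT+βΔS = −(1.3 × 10⁻⁴)(-2.9)+(7.8 × 10⁻⁴)(+0.01) = 3.8 × 10⁻⁴ → stable
  133–182 m: −αΔT+βΔS = −(1.3 × 10⁻⁴)(+6.0)+(7.8 × 10⁻⁴)(-1.47) = -1.9 × 10⁻³ → UNSTABLE
The 133–182 m interval has Δρ < 0: lighter water underlies denser water.

133–182 m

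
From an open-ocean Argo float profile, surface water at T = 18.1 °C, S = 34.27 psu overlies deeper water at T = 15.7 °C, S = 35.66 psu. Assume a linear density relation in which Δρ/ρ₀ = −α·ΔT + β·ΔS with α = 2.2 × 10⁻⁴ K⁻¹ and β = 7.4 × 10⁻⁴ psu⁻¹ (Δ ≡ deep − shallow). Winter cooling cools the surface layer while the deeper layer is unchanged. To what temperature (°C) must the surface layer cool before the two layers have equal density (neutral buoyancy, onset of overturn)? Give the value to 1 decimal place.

11.0 °C

Neutral buoyancy requires Δρ = 0, i.e. −α(T_deep − T_surf′) + β(S_deep − S_surf) = 0.
T_surf′ = T_deep − (β/α)·ΔS = 15.7 − (7.4 × 10⁻⁴/2.2 × 10⁻⁴)·(+1.39) = 11.025 °C.
Cooling required: 18.1 − (11.025) = 7.075 °C.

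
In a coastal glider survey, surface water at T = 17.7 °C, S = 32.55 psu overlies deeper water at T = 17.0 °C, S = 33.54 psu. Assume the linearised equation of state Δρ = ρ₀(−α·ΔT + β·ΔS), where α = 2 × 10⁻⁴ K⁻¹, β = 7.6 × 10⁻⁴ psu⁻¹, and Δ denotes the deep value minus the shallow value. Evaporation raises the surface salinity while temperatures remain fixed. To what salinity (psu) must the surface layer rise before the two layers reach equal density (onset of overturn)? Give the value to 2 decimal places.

Neutral buoyancy requires −α(T_deep − T_surf) + β(S_deep − S_surf′) = 0.
S_surf′ = S_deep − (α/β)·ΔT = 33.54 − (2 × 10⁻⁴/7.6 × 10⁻⁴)·(-0.7) = 33.7242 psu.
Increase required: 33.7242 − 32.55 = 1.1742 psu.

33.72 psu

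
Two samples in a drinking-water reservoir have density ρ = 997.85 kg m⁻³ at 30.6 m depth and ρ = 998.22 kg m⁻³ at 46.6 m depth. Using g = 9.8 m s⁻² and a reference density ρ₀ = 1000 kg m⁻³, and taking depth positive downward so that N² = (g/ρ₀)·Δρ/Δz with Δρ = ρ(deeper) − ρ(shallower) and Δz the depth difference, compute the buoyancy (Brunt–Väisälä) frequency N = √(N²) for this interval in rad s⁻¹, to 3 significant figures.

Δρ = 998.22 − 997.85 = 0.37 kg m⁻³ over Δz = 46.6 − 30.6 = 16 m.
N² = (9.8/1000) × (0.37/16) = 2.2663 × 10⁻⁴ s⁻².
N = √(2.2663 × 10⁻⁴) = 0.015054 rad s⁻¹ ≈ 0.0151 rad s⁻¹.

0.0151 rad s⁻¹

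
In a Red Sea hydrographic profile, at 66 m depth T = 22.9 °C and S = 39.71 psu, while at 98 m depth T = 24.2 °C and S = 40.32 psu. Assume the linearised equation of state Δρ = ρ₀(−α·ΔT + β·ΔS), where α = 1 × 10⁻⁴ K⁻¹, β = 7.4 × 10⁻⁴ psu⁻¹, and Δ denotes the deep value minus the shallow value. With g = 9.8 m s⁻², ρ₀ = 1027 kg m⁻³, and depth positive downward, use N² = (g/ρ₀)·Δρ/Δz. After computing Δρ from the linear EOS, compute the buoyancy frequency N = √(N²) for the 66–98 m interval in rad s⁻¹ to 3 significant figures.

9.92 × 10⁻³ rad s⁻¹

ΔT = +1.3 K, ΔS = +0.61 psu (deep − shallow).
Δρ/ρ₀ = −αΔT + βΔS = -1.30 × 10⁻⁴ + 4.514 × 10⁻⁴ = 3.214 × 10⁻⁴, so Δρ ≈ 0.3301 kg m⁻³.
N² = (g/ρ₀)·Δρ/Δz = g·(Δρ/ρ₀)/Δz = 9.8 × 3.214 × 10⁻⁴ / 32 = 9.8429 × 10⁻⁵ s⁻².
N = √(9.8429 × 10⁻⁵) = 9.9211 × 10⁻³ rad s⁻¹ ≈ 9.92 × 10⁻³ rad s⁻¹.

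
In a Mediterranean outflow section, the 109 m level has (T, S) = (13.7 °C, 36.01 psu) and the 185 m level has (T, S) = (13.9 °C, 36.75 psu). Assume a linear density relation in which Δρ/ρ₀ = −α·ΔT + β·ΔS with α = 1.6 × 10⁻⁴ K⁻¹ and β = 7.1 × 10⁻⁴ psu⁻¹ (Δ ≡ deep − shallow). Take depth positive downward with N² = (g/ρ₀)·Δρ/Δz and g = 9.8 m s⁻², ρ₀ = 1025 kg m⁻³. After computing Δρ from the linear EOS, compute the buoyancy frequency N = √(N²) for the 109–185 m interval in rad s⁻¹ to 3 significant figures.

ΔT = +0.2 K, ΔS = +0.74 psu (deep − shallow).
Δρ/ρ₀ = −αΔT + βΔS = -3.20 × 10⁻⁵ + 5.254 × 10⁻⁴ = 4.934 × 10⁻⁴, so Δρ ≈ 0.5057 kg m⁻³.
N² = (g/ρ₀)·Δρ/Δz = g·(Δρ/ρ₀)/Δz = 9.8 × 4.934 × 10⁻⁴ / 76 = 6.3623 × 10⁻⁵ s⁻².
N = √(6.3623 × 10⁻⁵) = 7.9764 × 10⁻³ rad s⁻¹ ≈ 7.98 × 10⁻³ rad s⁻¹.

7.98 × 10⁻³ rad s⁻¹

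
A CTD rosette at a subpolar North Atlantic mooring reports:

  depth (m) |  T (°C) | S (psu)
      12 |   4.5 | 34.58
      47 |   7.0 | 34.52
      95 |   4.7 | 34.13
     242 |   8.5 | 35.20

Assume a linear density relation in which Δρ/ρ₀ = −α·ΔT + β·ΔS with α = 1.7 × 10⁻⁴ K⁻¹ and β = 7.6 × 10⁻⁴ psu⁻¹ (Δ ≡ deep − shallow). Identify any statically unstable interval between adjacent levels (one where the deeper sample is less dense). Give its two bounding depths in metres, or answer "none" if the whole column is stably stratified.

Evaluate Δρ/ρ₀ = −αΔT + βΔS across each adjacent pair:
  12–47 m: −αΔT+βΔS = −(1.7 × 10⁻⁴)(+2.5)+(7.6 × 10⁻⁴)(-0.06) = -4.7 × 10⁻⁴ → UNSTABLE
  47–95 m: −αΔT+βΔS = −(1.7 × 10⁻⁴)(-2.3)+(7.6 × 10⁻⁴)(-0.39) = 9.5 × 10⁻⁵ → stable
  95–242 m: −αΔT+βΔS = −(1.7 × 10⁻⁴)(+3.8)+(7.6 × 10⁻⁴)(+1.07) = 1.7 × 10⁻⁴ → stable
The 12–47 m interval has Δρ < 0: lighter water underlies denser water.

12–47 m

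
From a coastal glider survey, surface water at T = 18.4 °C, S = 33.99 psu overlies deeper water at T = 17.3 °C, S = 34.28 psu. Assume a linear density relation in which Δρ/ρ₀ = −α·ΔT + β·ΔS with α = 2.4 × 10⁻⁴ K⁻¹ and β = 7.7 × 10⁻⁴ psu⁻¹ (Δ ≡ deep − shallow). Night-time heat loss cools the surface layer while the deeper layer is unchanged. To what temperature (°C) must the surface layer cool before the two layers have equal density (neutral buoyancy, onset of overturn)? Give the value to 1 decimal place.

Neutral buoyancy requires Δρ = 0, i.e. −α(T_deep − T_surf′) + β(S_deep − S_surf) = 0.
T_surf′ = T_deep − (β/α)·ΔS = 17.3 − (7.7 × 10⁻⁴/2.4 × 10⁻⁴)·(+0.29) = 16.370 °C.
Cooling required: 18.4 − (16.370) = 2.030 °C.

16.4 °C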